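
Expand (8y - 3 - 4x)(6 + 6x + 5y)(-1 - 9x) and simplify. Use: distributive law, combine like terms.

(8y - 3 - 4x)(6 + 6x + 5y)(-1 - 9x)
= (48y + 48xy + 40y² - 18 - 18x - 15y - 24x - 24x² - 20xy)(-1 - 9x)    [distributive law]
= (33y + 28xy + 40y² - 18 - 42x - 24x²)(-1 - 9x)    [combine like terms]
= -33y - 297xy - 28xy - 252x²y - 40y² - 360xy² + 18 + 162x + 42x + 378x² + 24x² + 216x³    [distributive law]
= -33y - 325xy - 252x²y - 40y² - 360xy² + 18 + 204x + 402x² + 216x³    [combine like terms]

-33y - 325xy - 252x²y - 40y² - 360xy² + 18 + 204x + 402x² + 216x³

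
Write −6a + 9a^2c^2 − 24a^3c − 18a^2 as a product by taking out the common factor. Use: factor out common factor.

−6a + 9a^2c^2 − 24a^3c − 18a^2
= 3(−2a + 3a^2c^2 − 8a^3c − 6a^2)    [factor out 3]
= 3a(−2 + 3ac^2 − 8a^2c − 6a)    [factor out a]

3a(−2 + 3ac^2 − 8a^2c − 6a)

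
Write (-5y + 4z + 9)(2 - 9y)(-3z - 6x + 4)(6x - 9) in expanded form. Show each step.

-1170xyz - 1161yz + 3276x^2y - 7098xy + 3276y - 810xy^2z + 1215y^2z - 1620x^2y^2 + 3510xy^2 - 1620y^2 - 144xz^2 + 216z^2 - 288x^2z + 300xz + 198z + 648xyz^2 - 972yz^2 + 1296x^2yz - 648x^2 + 1404x - 648

(-5y + 4z + 9)(2 - 9y)(-3z - 6x + 4)(6x - 9)
= (-10y + 45y^2 + 8z - 36yz + 18 - 81y)(-3z - 6x + 4)(6x - 9)    [distributive law]
= (-91y + 45y^2 + 8z - 36yz + 18)(-3z - 6x + 4)(6x - 9)    [combine like terms]
= (273yz + 546xy - 364y - 135y^2z - 270xy^2 + 180y^2 - 24z^2 - 48xz + 32z + 108yz^2 + 216xyz - 144yz - 54z - 108x + 72)(6x - 9)    [distributive law]
= (129yz + 546xy - 364y - 135y^2z - 270xy^2 + 180y^2 - 24z^2 - 48xz - 22z + 108yz^2 + 216xyz - 108x + 72)(6x - 9)    [combine like terms]
= 774xyz - 1161yz + 3276x^2y - 4914xy - 2184xy + 3276y - 810xy^2z + 1215y^2z - 1620x^2y^2 + 2430xy^2 + 1080xy^2 - 1620y^2 - 144xz^2 + 216z^2 - 288x^2z + 432xz - 132xz + 198z + 648xyz^2 - 972yz^2 + 1296x^2yz - 1944xyz - 648x^2 + 972x + 432x - 648    [distributive law]
= -1170xyz - 1161yz + 3276x^2y - 7098xy + 3276y - 810xy^2z + 1215y^2z - 1620x^2y^2 + 3510xy^2 - 1620y^2 - 144xz^2 + 216z^2 - 288x^2z + 300xz + 198z + 648xyz^2 - 972yz^2 + 1296x^2yz - 648x^2 + 1404x - 648    [combine like terms]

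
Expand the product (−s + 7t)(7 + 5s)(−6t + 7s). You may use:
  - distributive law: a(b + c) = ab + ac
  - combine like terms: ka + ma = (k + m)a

385st − 49s^2 + 275s^2t − 35s^3 − 294t^2 − 210st^2

(−s + 7t)(7 + 5s)(−6t + 7s)
= (−7s − 5s^2 + 49t + 35st)(−6t + 7s)    [distributive law]
= 42st − 49s^2 + 30s^2t − 35s^3 − 294t^2 + 343st − 210st^2 + 245s^2t    [distributive law]
= 385st − 49s^2 + 275s^2t − 35s^3 − 294t^2 − 210st^2    [combine like terms]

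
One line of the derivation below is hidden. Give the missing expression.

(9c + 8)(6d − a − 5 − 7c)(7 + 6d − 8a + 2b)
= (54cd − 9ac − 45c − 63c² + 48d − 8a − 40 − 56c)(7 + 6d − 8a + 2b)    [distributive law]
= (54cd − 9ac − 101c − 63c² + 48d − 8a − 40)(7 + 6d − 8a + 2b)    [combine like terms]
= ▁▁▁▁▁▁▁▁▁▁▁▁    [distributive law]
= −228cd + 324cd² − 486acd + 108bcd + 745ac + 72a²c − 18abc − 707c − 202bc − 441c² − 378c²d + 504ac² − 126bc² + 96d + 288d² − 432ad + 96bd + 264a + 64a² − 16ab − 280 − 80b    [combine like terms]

After distributive law, the bracketed line is:

378cd + 324cd² − 432acd + 108bcd − 63ac − 54acd + 72a²c − 18abc − 707c − 606cd + 808ac − 202bc − 441c² − 378c²d + 504ac² − 126bc² + 336d + 288d² − 384ad + 96bd − 56a − 48ad + 64a² − 16ab − 280 − 240d + 320a − 80b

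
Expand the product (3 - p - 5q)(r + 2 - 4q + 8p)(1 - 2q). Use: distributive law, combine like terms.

3r - 11qr + 6 - 34q + 64q^2 + 22p - 80pq - pr + 2pqr + 72pq^2 - 8p^2 + 16p^2q + 10q^2r - 40q^3

(3 - p - 5q)(r + 2 - 4q + 8p)(1 - 2q)
= (3r + 6 - 12q + 24p - pr - 2p + 4pq - 8p^2 - 5qr - 10q + 20q^2 - 40pq)(1 - 2q)    [distributive law]
= (3r + 6 - 22q + 22p - pr - 36pq - 8p^2 - 5qr + 20q^2)(1 - 2q)    [combine like terms]
= 3r - 6qr + 6 - 12q - 22q + 44q^2 + 22p - 44pq - pr + 2pqr - 36pq + 72pq^2 - 8p^2 + 16p^2q - 5qr + 10q^2r + 20q^2 - 40q^3    [distributive law]
= 3r - 11qr + 6 - 34q + 64q^2 + 22p - 80pq - pr + 2pqr + 72pq^2 - 8p^2 + 16p^2q + 10q^2r - 40q^3    [combine like terms]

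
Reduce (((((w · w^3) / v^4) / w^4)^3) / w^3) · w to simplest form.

(((((w · w^3) / v^4) / w^4)^3) / w^3) · w
= (((((w · w^3) / v^4)^3) / ((w^4)^3)) / w^3) · w    [power of a quotient]
= (((((w · w^3)^3) / ((v^4)^3)) / ((w^4)^3)) / w^3) · w    [power of a quotient]
= (((((w^3) · ((w^3)^3)) / ((v^4)^3)) / ((w^4)^3)) / w^3) · w    [power of a product]
= ((((w^3 · w^9) / ((v^4)^3)) / ((w^4)^3)) / w^3) · w    [power of a power]
= (((w^12 / ((v^4)^3)) / ((w^4)^3)) / w^3) · w    [product of powers]
= (((w^12 / v^12) / ((w^4)^3)) / w^3) · w    [power of a power]
= (((w^12 / v^12) / w^12) / w^3) · w    [power of a power]
= v^(-12)·w^(-2)    [quotient of powers; product of powers]

v^(-12)·w^(-2)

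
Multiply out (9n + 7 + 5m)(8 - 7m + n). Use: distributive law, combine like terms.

(9n + 7 + 5m)(8 - 7m + n)
= 72n - 63mn + 9n^2 + 56 - 49m + 7n + 40m - 35m^2 + 5mn    [distributive law]
= 79n - 58mn + 9n^2 + 56 - 9m - 35m^2    [combine like terms]

79n - 58mn + 9n^2 + 56 - 9m - 35m^2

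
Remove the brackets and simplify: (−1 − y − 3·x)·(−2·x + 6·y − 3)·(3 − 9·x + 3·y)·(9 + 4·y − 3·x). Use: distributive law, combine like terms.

(−1 − y − 3·x)·(−2·x + 6·y − 3)·(3 − 9·x + 3·y)·(9 + 4·y − 3·x)
= (2·x − 6·y + 3 + 2·x·y − 6·y^2 + 3·y + 6·x^2 − 18·x·y + 9·x)·(3 − 9·x + 3·y)·(9 + 4·y − 3·x)    [distributive law]
= (11·x − 3·y + 3 − 16·x·y − 6·y^2 + 6·x^2)·(3 − 9·x + 3·y)·(9 + 4·y − 3·x)    [combine like terms]
= (33·x − 99·x^2 + 33·x·y − 9·y + 27·x·y − 9·y^2 + 9 − 27·x + 9·y − 48·x·y + 144·x^2·y − 48·x·y^2 − 18·y^2 + 54·x·y^2 − 18·y^3 + 18·x^2 − 54·x^3 + 18·x^2·y)·(9 + 4·y − 3·x)    [distributive law]
= (6·x − 81·x^2 + 12·x·y − 27·y^2 + 9 + 162·x^2·y + 6·x·y^2 − 18·y^3 − 54·x^3)·(9 + 4·y − 3·x)    [combine like terms]
= 54·x + 24·x·y − 18·x^2 − 729·x^2 − 324·x^2·y + 243·x^3 + 108·x·y + 48·x·y^2 − 36·x^2·y − 243·y^2 − 108·y^3 + 81·x·y^2 + 81 + 36·y − 27·x + 1458·x^2·y + 648·x^2·y^2 − 486·x^3·y + 54·x·y^2 + 24·x·y^3 − 18·x^2·y^2 − 162·y^3 − 72·y^4 + 54·x·y^3 − 486·x^3 − 216·x^3·y + 162·x^4    [distributive law]
= 27·x + 132·x·y − 747·x^2 + 1098·x^2·y − 243·x^3 + 183·x·y^2 − 243·y^2 − 270·y^3 + 81 + 36·y + 630·x^2·y^2 − 702·x^3·y + 78·x·y^3 − 72·y^4 + 162·x^4    [combine like terms]

27·x + 132·x·y − 747·x^2 + 1098·x^2·y − 243·x^3 + 183·x·y^2 − 243·y^2 − 270·y^3 + 81 + 36·y + 630·x^2·y^2 − 702·x^3·y + 78·x·y^3 − 72·y^4 + 162·x^4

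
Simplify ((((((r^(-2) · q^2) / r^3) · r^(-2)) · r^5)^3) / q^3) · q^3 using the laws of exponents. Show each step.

((((((r^(-2) · q^2) / r^3) · r^(-2)) · r^5)^3) / q^3) · q^3
= ((((((r^(-2) · q^2) / r^3) · r^(-2))^3) · ((r^5)^3)) / q^3) · q^3    [power of a product]
= ((((((r^(-2) · q^2) / r^3)^3) · ((r^(-2))^3)) · ((r^5)^3)) / q^3) · q^3    [power of a product]
= ((((((r^(-2) · q^2)^3) / ((r^3)^3)) · ((r^(-2))^3)) · ((r^5)^3)) / q^3) · q^3    [power of a quotient]
= (((((((r^(-2))^3) · ((q^2)^3)) / ((r^3)^3)) · ((r^(-2))^3)) · ((r^5)^3)) / q^3) · q^3    [power of a product]
= (((((r^(-6) · ((q^2)^3)) / ((r^3)^3)) · ((r^(-2))^3)) · ((r^5)^3)) / q^3) · q^3    [power of a power]
= (((((r^(-6) · q^6) / ((r^3)^3)) · ((r^(-2))^3)) · ((r^5)^3)) / q^3) · q^3    [power of a power]
= (((((r^(-6) · q^6) / r^9) · ((r^(-2))^3)) · ((r^5)^3)) / q^3) · q^3    [power of a power]
= (((((r^(-6) · q^6) / r^9) · r^(-6)) · ((r^5)^3)) / q^3) · q^3    [power of a power]
= (((((r^(-6) · q^6) / r^9) · r^(-6)) · r^15) / q^3) · q^3    [power of a power]
= q^6·r^(-6)    [quotient of powers; product of powers]

q^6·r^(-6)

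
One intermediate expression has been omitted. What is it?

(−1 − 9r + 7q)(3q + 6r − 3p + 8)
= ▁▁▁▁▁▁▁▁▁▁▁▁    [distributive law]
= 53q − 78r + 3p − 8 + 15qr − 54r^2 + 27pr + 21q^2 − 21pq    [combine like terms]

After distributive law, the bracketed line is:

−3q − 6r + 3p − 8 − 27qr − 54r^2 + 27pr − 72r + 21q^2 + 42qr − 21pq + 56q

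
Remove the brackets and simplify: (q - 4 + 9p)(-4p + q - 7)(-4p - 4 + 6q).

-236p^2q - 258pq + 26pq^2 - 70q^2 + 6q^3 + 212q + 332p^2 + 76p - 112 + 144p^3

(q - 4 + 9p)(-4p + q - 7)(-4p - 4 + 6q)
= (-4pq + q^2 - 7q + 16p - 4q + 28 - 36p^2 + 9pq - 63p)(-4p - 4 + 6q)    [distributive law]
= (5pq + q^2 - 11q - 47p + 28 - 36p^2)(-4p - 4 + 6q)    [combine like terms]
= -20p^2q - 20pq + 30pq^2 - 4pq^2 - 4q^2 + 6q^3 + 44pq + 44q - 66q^2 + 188p^2 + 188p - 282pq - 112p - 112 + 168q + 144p^3 + 144p^2 - 216p^2q    [distributive law]
= -236p^2q - 258pq + 26pq^2 - 70q^2 + 6q^3 + 212q + 332p^2 + 76p - 112 + 144p^3    [combine like terms]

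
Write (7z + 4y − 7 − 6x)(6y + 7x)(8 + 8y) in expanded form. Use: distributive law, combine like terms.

(7z + 4y − 7 − 6x)(6y + 7x)(8 + 8y)
= (42yz + 49xz + 24y^2 + 28xy − 42y − 49x − 36xy − 42x^2)(8 + 8y)    [distributive law]
= (42yz + 49xz + 24y^2 − 8xy − 42y − 49x − 42x^2)(8 + 8y)    [combine like terms]
= 336yz + 336y^2z + 392xz + 392xyz + 192y^2 + 192y^3 − 64xy − 64xy^2 − 336y − 336y^2 − 392x − 392xy − 336x^2 − 336x^2y    [distributive law]
= 336yz + 336y^2z + 392xz + 392xyz − 144y^2 + 192y^3 − 456xy − 64xy^2 − 336y − 392x − 336x^2 − 336x^2y    [combine like terms]

336yz + 336y^2z + 392xz + 392xyz − 144y^2 + 192y^3 − 456xy − 64xy^2 − 336y − 392x − 336x^2 − 336x^2y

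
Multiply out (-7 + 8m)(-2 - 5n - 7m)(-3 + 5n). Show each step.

-42 - 35n + 175n^2 - 99m + 285mn - 200mn^2 + 168m^2 - 280m^2n

(-7 + 8m)(-2 - 5n - 7m)(-3 + 5n)
= (14 + 35n + 49m - 16m - 40mn - 56m^2)(-3 + 5n)    [distributive law]
= (14 + 35n + 33m - 40mn - 56m^2)(-3 + 5n)    [combine like terms]
= -42 + 70n - 105n + 175n^2 - 99m + 165mn + 120mn - 200mn^2 + 168m^2 - 280m^2n    [distributive law]
= -42 - 35n + 175n^2 - 99m + 285mn - 200mn^2 + 168m^2 - 280m^2n    [combine like terms]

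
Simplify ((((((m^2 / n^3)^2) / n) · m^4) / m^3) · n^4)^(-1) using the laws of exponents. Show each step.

((((((m^2 / n^3)^2) / n) · m^4) / m^3) · n^4)^(-1)
= ((((((m^2 / n^3)^2) / n) · m^4) / m^3)^(-1)) · ((n^4)^(-1))    [power of a product]
= ((((((m^2 / n^3)^2) / n) · m^4)^(-1)) / ((m^3)^(-1))) · ((n^4)^(-1))    [power of a quotient]
= ((((((m^2 / n^3)^2) / n)^(-1)) · ((m^4)^(-1))) / ((m^3)^(-1))) · ((n^4)^(-1))    [power of a product]
= ((((((m^2 / n^3)^2)^(-1)) / (n^(-1))) · ((m^4)^(-1))) / ((m^3)^(-1))) · ((n^4)^(-1))    [power of a quotient]
= (((((m^2 / n^3)^(-2)) / (n^(-1))) · ((m^4)^(-1))) / ((m^3)^(-1))) · ((n^4)^(-1))    [power of a power]
= ((((((m^2)^(-2)) / ((n^3)^(-2))) / (n^(-1))) · ((m^4)^(-1))) / ((m^3)^(-1))) · ((n^4)^(-1))    [power of a quotient]
= ((((m^(-4) / ((n^3)^(-2))) / (n^(-1))) · ((m^4)^(-1))) / ((m^3)^(-1))) · ((n^4)^(-1))    [power of a power]
= ((((m^(-4) / n^(-6)) / (n^(-1))) · ((m^4)^(-1))) / ((m^3)^(-1))) · ((n^4)^(-1))    [power of a power]
= ((((m^(-4) / n^(-6)) / n^(-1)) · m^(-4)) / ((m^3)^(-1))) · ((n^4)^(-1))    [power of a power]
= ((((m^(-4) / n^(-6)) / n^(-1)) · m^(-4)) / m^(-3)) · ((n^4)^(-1))    [power of a power]
= ((((m^(-4) / n^(-6)) / n^(-1)) · m^(-4)) / m^(-3)) · n^(-4)    [power of a power]
= m^(-5)n^3    [quotient of powers; product of powers]

m^(-5)n^3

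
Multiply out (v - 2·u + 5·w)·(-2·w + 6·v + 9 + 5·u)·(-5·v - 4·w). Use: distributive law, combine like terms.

-164·v²·w - 62·v·w² - 30·v³ - 45·v² - 261·v·w + 35·u·v² - 117·u·v·w - 116·u·w² + 90·u·v + 72·u·w + 50·u²·v + 40·u²·w + 40·w³ - 180·w²

(v - 2·u + 5·w)·(-2·w + 6·v + 9 + 5·u)·(-5·v - 4·w)
= (-2·v·w + 6·v² + 9·v + 5·u·v + 4·u·w - 12·u·v - 18·u - 10·u² - 10·w² + 30·v·w + 45·w + 25·u·w)·(-5·v - 4·w)    [distributive law]
= (28·v·w + 6·v² + 9·v - 7·u·v + 29·u·w - 18·u - 10·u² - 10·w² + 45·w)·(-5·v - 4·w)    [combine like terms]
= -140·v²·w - 112·v·w² - 30·v³ - 24·v²·w - 45·v² - 36·v·w + 35·u·v² + 28·u·v·w - 145·u·v·w - 116·u·w² + 90·u·v + 72·u·w + 50·u²·v + 40·u²·w + 50·v·w² + 40·w³ - 225·v·w - 180·w²    [distributive law]
= -164·v²·w - 62·v·w² - 30·v³ - 45·v² - 261·v·w + 35·u·v² - 117·u·v·w - 116·u·w² + 90·u·v + 72·u·w + 50·u²·v + 40·u²·w + 40·w³ - 180·w²    [combine like terms]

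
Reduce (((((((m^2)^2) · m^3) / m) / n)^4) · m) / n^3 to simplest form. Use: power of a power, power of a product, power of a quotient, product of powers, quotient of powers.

m^25·n^(-7)

(((((((m^2)^2) · m^3) / m) / n)^4) · m) / n^3
= (((((((m^2)^2) · m^3) / m)^4) / (n^4)) · m) / n^3    [power of a quotient]
= (((((((m^2)^2) · m^3)^4) / (m^4)) / (n^4)) · m) / n^3    [power of a quotient]
= (((((((m^2)^2)^4) · ((m^3)^4)) / (m^4)) / (n^4)) · m) / n^3    [power of a product]
= ((((((m^2)^8) · ((m^3)^4)) / (m^4)) / (n^4)) · m) / n^3    [power of a power]
= ((((m^16 · ((m^3)^4)) / (m^4)) / (n^4)) · m) / n^3    [power of a power]
= ((((m^16 · m^12) / (m^4)) / (n^4)) · m) / n^3    [power of a power]
= (((m^28 / (m^4)) / (n^4)) · m) / n^3    [product of powers]
= ((m^24 / (n^4)) · m) / n^3    [quotient of powers]
= m^25·n^(-7)    [quotient of powers; product of powers]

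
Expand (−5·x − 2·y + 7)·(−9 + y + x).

(−5·x − 2·y + 7)·(−9 + y + x)
= 45·x − 5·x·y − 5·x^2 + 18·y − 2·y^2 − 2·x·y − 63 + 7·y + 7·x    [distributive law]
= 52·x − 7·x·y − 5·x^2 + 25·y − 2·y^2 − 63    [combine like terms]

52·x − 7·x·y − 5·x^2 + 25·y − 2·y^2 − 63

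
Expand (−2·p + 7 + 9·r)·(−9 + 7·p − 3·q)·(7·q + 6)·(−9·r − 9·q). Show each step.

(−2·p + 7 + 9·r)·(−9 + 7·p − 3·q)·(7·q + 6)·(−9·r − 9·q)
= (18·p − 14·p^2 + 6·p·q − 63 + 49·p − 21·q − 81·r + 63·p·r − 27·q·r)·(7·q + 6)·(−9·r − 9·q)    [distributive law]
= (67·p − 14·p^2 + 6·p·q − 63 − 21·q − 81·r + 63·p·r − 27·q·r)·(7·q + 6)·(−9·r − 9·q)    [combine like terms]
= (469·p·q + 402·p − 98·p^2·q − 84·p^2 + 42·p·q^2 + 36·p·q − 441·q − 378 − 147·q^2 − 126·q − 567·q·r − 486·r + 441·p·q·r + 378·p·r − 189·q^2·r − 162·q·r)·(−9·r − 9·q)    [distributive law]
= (505·p·q + 402·p − 98·p^2·q − 84·p^2 + 42·p·q^2 − 567·q − 378 − 147·q^2 − 729·q·r − 486·r + 441·p·q·r + 378·p·r − 189·q^2·r)·(−9·r − 9·q)    [combine like terms]
= −4545·p·q·r − 4545·p·q^2 − 3618·p·r − 3618·p·q + 882·p^2·q·r + 882·p^2·q^2 + 756·p^2·r + 756·p^2·q − 378·p·q^2·r − 378·p·q^3 + 5103·q·r + 5103·q^2 + 3402·r + 3402·q + 1323·q^2·r + 1323·q^3 + 6561·q·r^2 + 6561·q^2·r + 4374·r^2 + 4374·q·r − 3969·p·q·r^2 − 3969·p·q^2·r − 3402·p·r^2 − 3402·p·q·r + 1701·q^2·r^2 + 1701·q^3·r    [distributive law]
= −7947·p·q·r − 4545·p·q^2 − 3618·p·r − 3618·p·q + 882·p^2·q·r + 882·p^2·q^2 + 756·p^2·r + 756·p^2·q − 4347·p·q^2·r − 378·p·q^3 + 9477·q·r + 5103·q^2 + 3402·r + 3402·q + 7884·q^2·r + 1323·q^3 + 6561·q·r^2 + 4374·r^2 − 3969·p·q·r^2 − 3402·p·r^2 + 1701·q^2·r^2 + 1701·q^3·r    [combine like terms]

−7947·p·q·r − 4545·p·q^2 − 3618·p·r − 3618·p·q + 882·p^2·q·r + 882·p^2·q^2 + 756·p^2·r + 756·p^2·q − 4347·p·q^2·r − 378·p·q^3 + 9477·q·r + 5103·q^2 + 3402·r + 3402·q + 7884·q^2·r + 1323·q^3 + 6561·q·r^2 + 4374·r^2 − 3969·p·q·r^2 − 3402·p·r^2 + 1701·q^2·r^2 + 1701·q^3·r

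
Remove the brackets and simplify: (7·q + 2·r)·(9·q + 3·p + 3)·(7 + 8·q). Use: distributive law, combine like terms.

609·q^2 + 504·q^3 + 147·p·q + 168·p·q^2 + 147·q + 174·q·r + 144·q^2·r + 42·p·r + 48·p·q·r + 42·r

(7·q + 2·r)·(9·q + 3·p + 3)·(7 + 8·q)
= (63·q^2 + 21·p·q + 21·q + 18·q·r + 6·p·r + 6·r)·(7 + 8·q)    [distributive law]
= 441·q^2 + 504·q^3 + 147·p·q + 168·p·q^2 + 147·q + 168·q^2 + 126·q·r + 144·q^2·r + 42·p·r + 48·p·q·r + 42·r + 48·q·r    [distributive law]
= 609·q^2 + 504·q^3 + 147·p·q + 168·p·q^2 + 147·q + 174·q·r + 144·q^2·r + 42·p·r + 48·p·q·r + 42·r    [combine like terms]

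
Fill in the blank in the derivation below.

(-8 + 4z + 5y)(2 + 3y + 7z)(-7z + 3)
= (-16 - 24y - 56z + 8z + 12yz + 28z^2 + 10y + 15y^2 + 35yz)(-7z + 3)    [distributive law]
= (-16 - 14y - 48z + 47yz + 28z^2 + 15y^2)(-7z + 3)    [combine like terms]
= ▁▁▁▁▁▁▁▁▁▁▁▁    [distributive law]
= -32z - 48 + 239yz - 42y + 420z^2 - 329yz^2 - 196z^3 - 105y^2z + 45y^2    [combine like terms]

After distributive law, the bracketed line is:

112z - 48 + 98yz - 42y + 336z^2 - 144z - 329yz^2 + 141yz - 196z^3 + 84z^2 - 105y^2z + 45y^2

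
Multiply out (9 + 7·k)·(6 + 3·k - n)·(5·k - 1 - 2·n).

(9 + 7·k)·(6 + 3·k - n)·(5·k - 1 - 2·n)
= (54 + 27·k - 9·n + 42·k + 21·k² - 7·k·n)·(5·k - 1 - 2·n)    [distributive law]
= (54 + 69·k - 9·n + 21·k² - 7·k·n)·(5·k - 1 - 2·n)    [combine like terms]
= 270·k - 54 - 108·n + 345·k² - 69·k - 138·k·n - 45·k·n + 9·n + 18·n² + 105·k³ - 21·k² - 42·k²·n - 35·k²·n + 7·k·n + 14·k·n²    [distributive law]
= 201·k - 54 - 99·n + 324·k² - 176·k·n + 18·n² + 105·k³ - 77·k²·n + 14·k·n²    [combine like terms]

201·k - 54 - 99·n + 324·k² - 176·k·n + 18·n² + 105·k³ - 77·k²·n + 14·k·n²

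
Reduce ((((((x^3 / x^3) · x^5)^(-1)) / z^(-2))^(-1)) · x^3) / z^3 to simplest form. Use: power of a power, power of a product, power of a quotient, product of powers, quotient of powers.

x^8z^(-5)

((((((x^3 / x^3) · x^5)^(-1)) / z^(-2))^(-1)) · x^3) / z^3
= ((((((x^3 / x^3) · x^5)^(-1))^(-1)) / ((z^(-2))^(-1))) · x^3) / z^3    [power of a quotient]
= (((((x^3 / x^3) · x^5)^1) / ((z^(-2))^(-1))) · x^3) / z^3    [power of a power]
= (((((x^3 / x^3)^1) · ((x^5)^1)) / ((z^(-2))^(-1))) · x^3) / z^3    [power of a product]
= ((((((x^3)^1) / ((x^3)^1)) · ((x^5)^1)) / ((z^(-2))^(-1))) · x^3) / z^3    [power of a quotient]
= ((((x^3 / ((x^3)^1)) · ((x^5)^1)) / ((z^(-2))^(-1))) · x^3) / z^3    [power of a power]
= ((((x^3 / x^3) · ((x^5)^1)) / ((z^(-2))^(-1))) · x^3) / z^3    [power of a power]
= (((x^0 · ((x^5)^1)) / ((z^(-2))^(-1))) · x^3) / z^3    [quotient of powers]
= (((x^0 · x^5) / ((z^(-2))^(-1))) · x^3) / z^3    [power of a power]
= ((x^5 / ((z^(-2))^(-1))) · x^3) / z^3    [product of powers]
= ((x^5 / z^2) · x^3) / z^3    [power of a power]
= x^8z^(-5)    [quotient of powers; product of powers]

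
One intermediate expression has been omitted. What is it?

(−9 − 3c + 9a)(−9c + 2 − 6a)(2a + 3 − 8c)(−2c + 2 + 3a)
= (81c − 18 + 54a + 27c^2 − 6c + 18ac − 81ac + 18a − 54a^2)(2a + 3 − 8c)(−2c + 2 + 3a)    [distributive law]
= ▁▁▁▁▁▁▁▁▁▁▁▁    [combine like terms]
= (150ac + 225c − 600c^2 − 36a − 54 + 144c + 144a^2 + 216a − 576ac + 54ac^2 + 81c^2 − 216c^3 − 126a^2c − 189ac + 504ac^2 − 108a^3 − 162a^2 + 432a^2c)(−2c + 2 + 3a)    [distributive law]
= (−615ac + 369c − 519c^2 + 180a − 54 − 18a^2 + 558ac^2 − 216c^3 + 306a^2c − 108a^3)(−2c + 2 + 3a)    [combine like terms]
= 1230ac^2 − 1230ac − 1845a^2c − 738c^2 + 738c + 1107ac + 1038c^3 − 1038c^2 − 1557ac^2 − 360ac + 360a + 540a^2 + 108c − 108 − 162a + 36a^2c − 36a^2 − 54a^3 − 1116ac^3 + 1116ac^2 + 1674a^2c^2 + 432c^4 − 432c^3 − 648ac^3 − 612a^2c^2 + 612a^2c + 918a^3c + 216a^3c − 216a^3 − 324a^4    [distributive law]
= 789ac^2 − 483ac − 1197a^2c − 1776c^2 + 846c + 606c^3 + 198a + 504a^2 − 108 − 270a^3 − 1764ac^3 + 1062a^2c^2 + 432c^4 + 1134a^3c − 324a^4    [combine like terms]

After combine like terms, the bracketed line is:

(75c − 18 + 72a + 27c^2 − 63ac − 54a^2)(2a + 3 − 8c)(−2c + 2 + 3a)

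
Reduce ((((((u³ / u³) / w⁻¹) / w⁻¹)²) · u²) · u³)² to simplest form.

u¹⁰·w⁸

((((((u³ / u³) / w⁻¹) / w⁻¹)²) · u²) · u³)²
= ((((((u³ / u³) / w⁻¹) / w⁻¹)²) · u²)²) · ((u³)²)    [power of a product]
= ((((((u³ / u³) / w⁻¹) / w⁻¹)²)²) · ((u²)²)) · ((u³)²)    [power of a product]
= (((((u³ / u³) / w⁻¹) / w⁻¹)⁴) · ((u²)²)) · ((u³)²)    [power of a power]
= (((((u³ / u³) / w⁻¹)⁴) / ((w⁻¹)⁴)) · ((u²)²)) · ((u³)²)    [power of a quotient]
= (((((u³ / u³)⁴) / ((w⁻¹)⁴)) / ((w⁻¹)⁴)) · ((u²)²)) · ((u³)²)    [power of a quotient]
= ((((((u³)⁴) / ((u³)⁴)) / ((w⁻¹)⁴)) / ((w⁻¹)⁴)) · ((u²)²)) · ((u³)²)    [power of a quotient]
= ((((u¹² / ((u³)⁴)) / ((w⁻¹)⁴)) / ((w⁻¹)⁴)) · ((u²)²)) · ((u³)²)    [power of a power]
= ((((u¹² / u¹²) / ((w⁻¹)⁴)) / ((w⁻¹)⁴)) · ((u²)²)) · ((u³)²)    [power of a power]
= (((u⁰ / ((w⁻¹)⁴)) / ((w⁻¹)⁴)) · ((u²)²)) · ((u³)²)    [quotient of powers]
= (((u⁰ / w⁻⁴) / ((w⁻¹)⁴)) · ((u²)²)) · ((u³)²)    [power of a power]
= (((u⁰ / w⁻⁴) / w⁻⁴) · ((u²)²)) · ((u³)²)    [power of a power]
= (((u⁰ / w⁻⁴) / w⁻⁴) · u⁴) · ((u³)²)    [power of a power]
= (((u⁰ / w⁻⁴) / w⁻⁴) · u⁴) · u⁶    [power of a power]
= u¹⁰·w⁸    [quotient of powers; product of powers]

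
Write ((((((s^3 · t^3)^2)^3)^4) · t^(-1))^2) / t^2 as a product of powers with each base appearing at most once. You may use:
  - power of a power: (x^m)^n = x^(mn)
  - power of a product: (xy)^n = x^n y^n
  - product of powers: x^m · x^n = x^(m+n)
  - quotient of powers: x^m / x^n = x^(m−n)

((((((s^3 · t^3)^2)^3)^4) · t^(-1))^2) / t^2
= ((((((s^3 · t^3)^2)^3)^4)^2) · ((t^(-1))^2)) / t^2    [power of a product]
= (((((s^3 · t^3)^2)^3)^8) · ((t^(-1))^2)) / t^2    [power of a power]
= ((((s^3 · t^3)^2)^24) · ((t^(-1))^2)) / t^2    [power of a power]
= (((s^3 · t^3)^48) · ((t^(-1))^2)) / t^2    [power of a power]
= ((((s^3)^48) · ((t^3)^48)) · ((t^(-1))^2)) / t^2    [power of a product]
= ((s^144 · ((t^3)^48)) · ((t^(-1))^2)) / t^2    [power of a power]
= ((s^144 · t^144) · ((t^(-1))^2)) / t^2    [power of a power]
= ((s^144 · t^144) · t^(-2)) / t^2    [power of a power]
= s^144t^140    [quotient of powers; product of powers]

s^144t^140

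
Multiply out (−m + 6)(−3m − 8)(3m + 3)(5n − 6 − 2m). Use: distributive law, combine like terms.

(−m + 6)(−3m − 8)(3m + 3)(5n − 6 − 2m)
= (3m² + 8m − 18m − 48)(3m + 3)(5n − 6 − 2m)    [distributive law]
= (3m² − 10m − 48)(3m + 3)(5n − 6 − 2m)    [combine like terms]
= (9m³ + 9m² − 30m² − 30m − 144m − 144)(5n − 6 − 2m)    [distributive law]
= (9m³ − 21m² − 174m − 144)(5n − 6 − 2m)    [combine like terms]
= 45m³n − 54m³ − 18m⁴ − 105m²n + 126m² + 42m³ − 870mn + 1044m + 348m² − 720n + 864 + 288m    [distributive law]
= 45m³n − 12m³ − 18m⁴ − 105m²n + 474m² − 870mn + 1332m − 720n + 864    [combine like terms]

45m³n − 12m³ − 18m⁴ − 105m²n + 474m² − 870mn + 1332m − 720n + 864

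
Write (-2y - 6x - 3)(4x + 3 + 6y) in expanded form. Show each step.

-44xy - 24y - 12y² - 24x² - 30x - 9

(-2y - 6x - 3)(4x + 3 + 6y)
= -8xy - 6y - 12y² - 24x² - 18x - 36xy - 12x - 9 - 18y    [distributive law]
= -44xy - 24y - 12y² - 24x² - 30x - 9    [combine like terms]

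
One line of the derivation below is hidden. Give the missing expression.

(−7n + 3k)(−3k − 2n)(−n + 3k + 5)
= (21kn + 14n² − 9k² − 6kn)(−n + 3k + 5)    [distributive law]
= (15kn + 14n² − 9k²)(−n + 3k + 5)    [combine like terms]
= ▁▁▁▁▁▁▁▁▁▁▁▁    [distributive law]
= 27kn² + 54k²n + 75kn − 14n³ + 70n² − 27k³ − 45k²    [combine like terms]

Applying distributive law to the line above:

−15kn² + 45k²n + 75kn − 14n³ + 42kn² + 70n² + 9k²n − 27k³ − 45k²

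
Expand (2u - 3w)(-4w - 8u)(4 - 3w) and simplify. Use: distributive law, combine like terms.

(2u - 3w)(-4w - 8u)(4 - 3w)
= (-8uw - 16u^2 + 12w^2 + 24uw)(4 - 3w)    [distributive law]
= (16uw - 16u^2 + 12w^2)(4 - 3w)    [combine like terms]
= 64uw - 48uw^2 - 64u^2 + 48u^2w + 48w^2 - 36w^3    [distributive law]

64uw - 48uw^2 - 64u^2 + 48u^2w + 48w^2 - 36w^3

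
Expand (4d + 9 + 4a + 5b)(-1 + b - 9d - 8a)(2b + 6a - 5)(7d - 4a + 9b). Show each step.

1865bd^2 - 1306abd + 196b^2d - 1910ad^2 - 1392a^2d + 2975d^2 + 582ad + 3559bd - 1222b^2d^2 - 3404ab^2d - 668b^3d - 4330abd^2 - 4104a^2bd - 504bd^3 - 1512ad^3 - 1992a^2d^2 + 1260d^3 + 288a^3d + 3086ab - 342b^2 - 1304a^2 + 315d - 180a + 405b + 536ab^2 - 153b^3 - 2872a^2b + 1184a^3 - 2352a^2b^2 - 418ab^3 - 608a^3b + 768a^4 + 90b^4

(4d + 9 + 4a + 5b)(-1 + b - 9d - 8a)(2b + 6a - 5)(7d - 4a + 9b)
= (-4d + 4bd - 36d^2 - 32ad - 9 + 9b - 81d - 72a - 4a + 4ab - 36ad - 32a^2 - 5b + 5b^2 - 45bd - 40ab)(2b + 6a - 5)(7d - 4a + 9b)    [distributive law]
= (-85d - 41bd - 36d^2 - 68ad - 9 + 4b - 76a - 36ab - 32a^2 + 5b^2)(2b + 6a - 5)(7d - 4a + 9b)    [combine like terms]
= (-170bd - 510ad + 425d - 82b^2d - 246abd + 205bd - 72bd^2 - 216ad^2 + 180d^2 - 136abd - 408a^2d + 340ad - 18b - 54a + 45 + 8b^2 + 24ab - 20b - 152ab - 456a^2 + 380a - 72ab^2 - 216a^2b + 180ab - 64a^2b - 192a^3 + 160a^2 + 10b^3 + 30ab^2 - 25b^2)(7d - 4a + 9b)    [distributive law]
= (35bd - 170ad + 425d - 82b^2d - 382abd - 72bd^2 - 216ad^2 + 180d^2 - 408a^2d - 38b + 326a + 45 - 17b^2 + 52ab - 296a^2 - 42ab^2 - 280a^2b - 192a^3 + 10b^3)(7d - 4a + 9b)    [combine like terms]
= 245bd^2 - 140abd + 315b^2d - 1190ad^2 + 680a^2d - 1530abd + 2975d^2 - 1700ad + 3825bd - 574b^2d^2 + 328ab^2d - 738b^3d - 2674abd^2 + 1528a^2bd - 3438ab^2d - 504bd^3 + 288abd^2 - 648b^2d^2 - 1512ad^3 + 864a^2d^2 - 1944abd^2 + 1260d^3 - 720ad^2 + 1620bd^2 - 2856a^2d^2 + 1632a^3d - 3672a^2bd - 266bd + 152ab - 342b^2 + 2282ad - 1304a^2 + 2934ab + 315d - 180a + 405b - 119b^2d + 68ab^2 - 153b^3 + 364abd - 208a^2b + 468ab^2 - 2072a^2d + 1184a^3 - 2664a^2b - 294ab^2d + 168a^2b^2 - 378ab^3 - 1960a^2bd + 1120a^3b - 2520a^2b^2 - 1344a^3d + 768a^4 - 1728a^3b + 70b^3d - 40ab^3 + 90b^4    [distributive law]
= 1865bd^2 - 1306abd + 196b^2d - 1910ad^2 - 1392a^2d + 2975d^2 + 582ad + 3559bd - 1222b^2d^2 - 3404ab^2d - 668b^3d - 4330abd^2 - 4104a^2bd - 504bd^3 - 1512ad^3 - 1992a^2d^2 + 1260d^3 + 288a^3d + 3086ab - 342b^2 - 1304a^2 + 315d - 180a + 405b + 536ab^2 - 153b^3 - 2872a^2b + 1184a^3 - 2352a^2b^2 - 418ab^3 - 608a^3b + 768a^4 + 90b^4    [combine like terms]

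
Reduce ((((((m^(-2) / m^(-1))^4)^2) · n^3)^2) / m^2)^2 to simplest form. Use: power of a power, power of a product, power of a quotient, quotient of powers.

m^(-36)·n^12

((((((m^(-2) / m^(-1))^4)^2) · n^3)^2) / m^2)^2
= ((((((m^(-2) / m^(-1))^4)^2) · n^3)^2)^2) / ((m^2)^2)    [power of a quotient]
= (((((m^(-2) / m^(-1))^4)^2) · n^3)^4) / ((m^2)^2)    [power of a power]
= (((((m^(-2) / m^(-1))^4)^2)^4) · ((n^3)^4)) / ((m^2)^2)    [power of a product]
= ((((m^(-2) / m^(-1))^4)^8) · ((n^3)^4)) / ((m^2)^2)    [power of a power]
= (((m^(-2) / m^(-1))^32) · ((n^3)^4)) / ((m^2)^2)    [power of a power]
= ((((m^(-2))^32) / ((m^(-1))^32)) · ((n^3)^4)) / ((m^2)^2)    [power of a quotient]
= ((m^(-64) / ((m^(-1))^32)) · ((n^3)^4)) / ((m^2)^2)    [power of a power]
= ((m^(-64) / m^(-32)) · ((n^3)^4)) / ((m^2)^2)    [power of a power]
= (m^(-32) · ((n^3)^4)) / ((m^2)^2)    [quotient of powers]
= (m^(-32) · n^12) / ((m^2)^2)    [power of a power]
= (m^(-32) · n^12) / m^4    [power of a power]
= m^(-36)·n^12    [quotient of powers]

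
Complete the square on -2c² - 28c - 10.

-2c² - 28c - 10
= -2(c² + 14c) - 10    [factor out -2 from the c-terms]
= -2(c² + 14c + 49 - 49) - 10    [add and subtract 49 inside the bracket]
= -2(c + 7)² + 98 - 10    [perfect-square identity]
= -2(c + 7)² + 88    [combine constants]

-2(c + 7)² + 88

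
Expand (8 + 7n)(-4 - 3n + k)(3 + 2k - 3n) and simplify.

-96 - 40k - 60n - 107kn + 93n² + 16k² - 63kn² + 63n³ + 14k²n

(8 + 7n)(-4 - 3n + k)(3 + 2k - 3n)
= (-32 - 24n + 8k - 28n - 21n² + 7kn)(3 + 2k - 3n)    [distributive law]
= (-32 - 52n + 8k - 21n² + 7kn)(3 + 2k - 3n)    [combine like terms]
= -96 - 64k + 96n - 156n - 104kn + 156n² + 24k + 16k² - 24kn - 63n² - 42kn² + 63n³ + 21kn + 14k²n - 21kn²    [distributive law]
= -96 - 40k - 60n - 107kn + 93n² + 16k² - 63kn² + 63n³ + 14k²n    [combine like terms]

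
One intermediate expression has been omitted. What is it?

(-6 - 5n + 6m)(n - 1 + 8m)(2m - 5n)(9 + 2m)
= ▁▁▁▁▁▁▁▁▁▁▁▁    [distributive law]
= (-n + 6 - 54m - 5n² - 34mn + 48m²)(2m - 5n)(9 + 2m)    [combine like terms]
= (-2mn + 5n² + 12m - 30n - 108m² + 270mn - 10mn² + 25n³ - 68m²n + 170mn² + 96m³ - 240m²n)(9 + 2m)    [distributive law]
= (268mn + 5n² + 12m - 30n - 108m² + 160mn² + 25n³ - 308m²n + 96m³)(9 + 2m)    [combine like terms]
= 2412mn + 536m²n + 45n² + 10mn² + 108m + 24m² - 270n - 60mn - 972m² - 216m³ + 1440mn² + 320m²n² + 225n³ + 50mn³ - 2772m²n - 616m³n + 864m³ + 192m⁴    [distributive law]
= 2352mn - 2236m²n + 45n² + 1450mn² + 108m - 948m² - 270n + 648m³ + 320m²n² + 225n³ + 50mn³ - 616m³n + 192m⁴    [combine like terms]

Applying distributive law to the line above:

(-6n + 6 - 48m - 5n² + 5n - 40mn + 6mn - 6m + 48m²)(2m - 5n)(9 + 2m)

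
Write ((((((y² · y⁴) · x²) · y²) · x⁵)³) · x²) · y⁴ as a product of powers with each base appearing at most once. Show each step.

((((((y² · y⁴) · x²) · y²) · x⁵)³) · x²) · y⁴
= ((((((y² · y⁴) · x²) · y²)³) · ((x⁵)³)) · x²) · y⁴    [power of a product]
= ((((((y² · y⁴) · x²)³) · ((y²)³)) · ((x⁵)³)) · x²) · y⁴    [power of a product]
= ((((((y² · y⁴)³) · ((x²)³)) · ((y²)³)) · ((x⁵)³)) · x²) · y⁴    [power of a product]
= (((((((y²)³) · ((y⁴)³)) · ((x²)³)) · ((y²)³)) · ((x⁵)³)) · x²) · y⁴    [power of a product]
= (((((y⁶ · ((y⁴)³)) · ((x²)³)) · ((y²)³)) · ((x⁵)³)) · x²) · y⁴    [power of a power]
= (((((y⁶ · y¹²) · ((x²)³)) · ((y²)³)) · ((x⁵)³)) · x²) · y⁴    [power of a power]
= ((((y¹⁸ · ((x²)³)) · ((y²)³)) · ((x⁵)³)) · x²) · y⁴    [product of powers]
= ((((y¹⁸ · x⁶) · ((y²)³)) · ((x⁵)³)) · x²) · y⁴    [power of a power]
= ((((y¹⁸ · x⁶) · y⁶) · ((x⁵)³)) · x²) · y⁴    [power of a power]
= ((((y¹⁸ · x⁶) · y⁶) · x¹⁵) · x²) · y⁴    [power of a power]
= x²³y²⁸    [product of powers]

x²³y²⁸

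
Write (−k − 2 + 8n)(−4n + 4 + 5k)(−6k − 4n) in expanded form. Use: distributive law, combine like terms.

(−k − 2 + 8n)(−4n + 4 + 5k)(−6k − 4n)
= (4kn − 4k − 5k^2 + 8n − 8 − 10k − 32n^2 + 32n + 40kn)(−6k − 4n)    [distributive law]
= (44kn − 14k − 5k^2 + 40n − 8 − 32n^2)(−6k − 4n)    [combine like terms]
= −264k^2n − 176kn^2 + 84k^2 + 56kn + 30k^3 + 20k^2n − 240kn − 160n^2 + 48k + 32n + 192kn^2 + 128n^3    [distributive law]
= −244k^2n + 16kn^2 + 84k^2 − 184kn + 30k^3 − 160n^2 + 48k + 32n + 128n^3    [combine like terms]

−244k^2n + 16kn^2 + 84k^2 − 184kn + 30k^3 − 160n^2 + 48k + 32n + 128n^3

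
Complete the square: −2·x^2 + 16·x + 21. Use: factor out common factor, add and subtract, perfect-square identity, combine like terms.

−2·x^2 + 16·x + 21
= −2(x^2 − 8·x) + 21    [factor out -2 from the x-terms]
= −2(x^2 − 8·x + 16 − 16) + 21    [add and subtract 16 inside the bracket]
= −2(x − 4)^2 + 32 + 21    [perfect-square identity]
= −2(x − 4)^2 + 53    [combine constants]

−2(x − 4)^2 + 53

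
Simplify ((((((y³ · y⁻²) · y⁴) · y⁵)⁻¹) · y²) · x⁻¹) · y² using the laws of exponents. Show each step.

((((((y³ · y⁻²) · y⁴) · y⁵)⁻¹) · y²) · x⁻¹) · y²
= ((((((y³ · y⁻²) · y⁴)⁻¹) · ((y⁵)⁻¹)) · y²) · x⁻¹) · y²    [power of a product]
= ((((((y³ · y⁻²)⁻¹) · ((y⁴)⁻¹)) · ((y⁵)⁻¹)) · y²) · x⁻¹) · y²    [power of a product]
= (((((((y³)⁻¹) · ((y⁻²)⁻¹)) · ((y⁴)⁻¹)) · ((y⁵)⁻¹)) · y²) · x⁻¹) · y²    [power of a product]
= (((((y⁻³ · ((y⁻²)⁻¹)) · ((y⁴)⁻¹)) · ((y⁵)⁻¹)) · y²) · x⁻¹) · y²    [power of a power]
= (((((y⁻³ · y²) · ((y⁴)⁻¹)) · ((y⁵)⁻¹)) · y²) · x⁻¹) · y²    [power of a power]
= ((((y⁻¹ · ((y⁴)⁻¹)) · ((y⁵)⁻¹)) · y²) · x⁻¹) · y²    [product of powers]
= ((((y⁻¹ · y⁻⁴) · ((y⁵)⁻¹)) · y²) · x⁻¹) · y²    [power of a power]
= (((y⁻⁵ · ((y⁵)⁻¹)) · y²) · x⁻¹) · y²    [product of powers]
= (((y⁻⁵ · y⁻⁵) · y²) · x⁻¹) · y²    [power of a power]
= ((y⁻¹⁰ · y²) · x⁻¹) · y²    [product of powers]
= (y⁻⁸ · x⁻¹) · y²    [product of powers]
= x⁻¹y⁻⁶    [product of powers]

x⁻¹y⁻⁶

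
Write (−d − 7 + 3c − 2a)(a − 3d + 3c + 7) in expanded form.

5ad + 3d^2 − 12cd + 14d − 21a − 49 − 3ac + 9c^2 − 2a^2

(−d − 7 + 3c − 2a)(a − 3d + 3c + 7)
= −ad + 3d^2 − 3cd − 7d − 7a + 21d − 21c − 49 + 3ac − 9cd + 9c^2 + 21c − 2a^2 + 6ad − 6ac − 14a    [distributive law]
= 5ad + 3d^2 − 12cd + 14d − 21a − 49 − 3ac + 9c^2 − 2a^2    [combine like terms]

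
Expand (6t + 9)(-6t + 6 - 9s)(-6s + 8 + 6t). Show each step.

(6t + 9)(-6t + 6 - 9s)(-6s + 8 + 6t)
= (-36t² + 36t - 54st - 54t + 54 - 81s)(-6s + 8 + 6t)    [distributive law]
= (-36t² - 18t - 54st + 54 - 81s)(-6s + 8 + 6t)    [combine like terms]
= 216st² - 288t² - 216t³ + 108st - 144t - 108t² + 324s²t - 432st - 324st² - 324s + 432 + 324t + 486s² - 648s - 486st    [distributive law]
= -108st² - 396t² - 216t³ - 810st + 180t + 324s²t - 972s + 432 + 486s²    [combine like terms]

-108st² - 396t² - 216t³ - 810st + 180t + 324s²t - 972s + 432 + 486s²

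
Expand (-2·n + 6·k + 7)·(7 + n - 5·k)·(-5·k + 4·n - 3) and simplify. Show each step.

15·k·n - 22·n^2 + 217·n + 74·k·n^2 - 8·n^3 - 200·k^2·n + 55·k^2 - 266·k + 150·k^3 - 147

(-2·n + 6·k + 7)·(7 + n - 5·k)·(-5·k + 4·n - 3)
= (-14·n - 2·n^2 + 10·k·n + 42·k + 6·k·n - 30·k^2 + 49 + 7·n - 35·k)·(-5·k + 4·n - 3)    [distributive law]
= (-7·n - 2·n^2 + 16·k·n + 7·k - 30·k^2 + 49)·(-5·k + 4·n - 3)    [combine like terms]
= 35·k·n - 28·n^2 + 21·n + 10·k·n^2 - 8·n^3 + 6·n^2 - 80·k^2·n + 64·k·n^2 - 48·k·n - 35·k^2 + 28·k·n - 21·k + 150·k^3 - 120·k^2·n + 90·k^2 - 245·k + 196·n - 147    [distributive law]
= 15·k·n - 22·n^2 + 217·n + 74·k·n^2 - 8·n^3 - 200·k^2·n + 55·k^2 - 266·k + 150·k^3 - 147    [combine like terms]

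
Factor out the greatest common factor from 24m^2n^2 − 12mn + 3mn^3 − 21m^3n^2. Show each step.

24m^2n^2 − 12mn + 3mn^3 − 21m^3n^2
= 3(8m^2n^2 − 4mn + mn^3 − 7m^3n^2)    [factor out 3]
= 3mn(8mn − 4 + n^2 − 7m^2n)    [factor out mn]

3mn(8mn − 4 + n^2 − 7m^2n)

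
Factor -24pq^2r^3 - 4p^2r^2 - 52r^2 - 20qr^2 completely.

-24pq^2r^3 - 4p^2r^2 - 52r^2 - 20qr^2
= 4(-6pq^2r^3 - p^2r^2 - 13r^2 - 5qr^2)    [factor out 4]
= 4r^2(-6pq^2r - p^2 - 13 - 5q)    [factor out r^2]

4r^2(-6pq^2r - p^2 - 13 - 5q)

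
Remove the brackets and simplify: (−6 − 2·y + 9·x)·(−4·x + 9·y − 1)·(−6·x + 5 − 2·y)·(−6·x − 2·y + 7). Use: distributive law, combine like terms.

3132·x^3 − 7056·x^2·y − 2124·x^2 + 6643·x·y + 93·x − 2028·x·y^2 + 642·y^2 − 1964·y + 224·y^3 + 210 + 2340·x^3·y + 1344·x^2·y^2 − 76·x·y^3 − 72·y^4 − 1296·x^4

(−6 − 2·y + 9·x)·(−4·x + 9·y − 1)·(−6·x + 5 − 2·y)·(−6·x − 2·y + 7)
= (24·x − 54·y + 6 + 8·x·y − 18·y^2 + 2·y − 36·x^2 + 81·x·y − 9·x)·(−6·x + 5 − 2·y)·(−6·x − 2·y + 7)    [distributive law]
= (15·x − 52·y + 6 + 89·x·y − 18·y^2 − 36·x^2)·(−6·x + 5 − 2·y)·(−6·x − 2·y + 7)    [combine like terms]
= (−90·x^2 + 75·x − 30·x·y + 312·x·y − 260·y + 104·y^2 − 36·x + 30 − 12·y − 534·x^2·y + 445·x·y − 178·x·y^2 + 108·x·y^2 − 90·y^2 + 36·y^3 + 216·x^3 − 180·x^2 + 72·x^2·y)·(−6·x − 2·y + 7)    [distributive law]
= (−270·x^2 + 39·x + 727·x·y − 272·y + 14·y^2 + 30 − 462·x^2·y − 70·x·y^2 + 36·y^3 + 216·x^3)·(−6·x − 2·y + 7)    [combine like terms]
= 1620·x^3 + 540·x^2·y − 1890·x^2 − 234·x^2 − 78·x·y + 273·x − 4362·x^2·y − 1454·x·y^2 + 5089·x·y + 1632·x·y + 544·y^2 − 1904·y − 84·x·y^2 − 28·y^3 + 98·y^2 − 180·x − 60·y + 210 + 2772·x^3·y + 924·x^2·y^2 − 3234·x^2·y + 420·x^2·y^2 + 140·x·y^3 − 490·x·y^2 − 216·x·y^3 − 72·y^4 + 252·y^3 − 1296·x^4 − 432·x^3·y + 1512·x^3    [distributive law]
= 3132·x^3 − 7056·x^2·y − 2124·x^2 + 6643·x·y + 93·x − 2028·x·y^2 + 642·y^2 − 1964·y + 224·y^3 + 210 + 2340·x^3·y + 1344·x^2·y^2 − 76·x·y^3 − 72·y^4 − 1296·x^4    [combine like terms]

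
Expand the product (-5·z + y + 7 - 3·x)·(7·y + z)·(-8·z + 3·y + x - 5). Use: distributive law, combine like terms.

257·y·z^2 - 158·y^2·z + 125·x·y·z - 201·y·z + 40·z^3 + 19·x·z^2 - 31·z^2 + 21·y^3 - 56·x·y^2 + 112·y^2 + 154·x·y - 245·y + 22·x·z - 35·z - 21·x^2·y - 3·x^2·z

(-5·z + y + 7 - 3·x)·(7·y + z)·(-8·z + 3·y + x - 5)
= (-35·y·z - 5·z^2 + 7·y^2 + y·z + 49·y + 7·z - 21·x·y - 3·x·z)·(-8·z + 3·y + x - 5)    [distributive law]
= (-34·y·z - 5·z^2 + 7·y^2 + 49·y + 7·z - 21·x·y - 3·x·z)·(-8·z + 3·y + x - 5)    [combine like terms]
= 272·y·z^2 - 102·y^2·z - 34·x·y·z + 170·y·z + 40·z^3 - 15·y·z^2 - 5·x·z^2 + 25·z^2 - 56·y^2·z + 21·y^3 + 7·x·y^2 - 35·y^2 - 392·y·z + 147·y^2 + 49·x·y - 245·y - 56·z^2 + 21·y·z + 7·x·z - 35·z + 168·x·y·z - 63·x·y^2 - 21·x^2·y + 105·x·y + 24·x·z^2 - 9·x·y·z - 3·x^2·z + 15·x·z    [distributive law]
= 257·y·z^2 - 158·y^2·z + 125·x·y·z - 201·y·z + 40·z^3 + 19·x·z^2 - 31·z^2 + 21·y^3 - 56·x·y^2 + 112·y^2 + 154·x·y - 245·y + 22·x·z - 35·z - 21·x^2·y - 3·x^2·z    [combine like terms]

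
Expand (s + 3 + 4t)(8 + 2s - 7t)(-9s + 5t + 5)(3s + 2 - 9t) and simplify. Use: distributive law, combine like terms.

-384s^3 - 670s^2 + 974s^2t + 1791st + 475st^2 + 68s - 54s^4 + 165s^3t + 762s^2t^2 - 2733st^3 - 730t - 1745t^2 + 240 + 485t^3 + 1260t^4

(s + 3 + 4t)(8 + 2s - 7t)(-9s + 5t + 5)(3s + 2 - 9t)
= (8s + 2s^2 - 7st + 24 + 6s - 21t + 32t + 8st - 28t^2)(-9s + 5t + 5)(3s + 2 - 9t)    [distributive law]
= (14s + 2s^2 + st + 24 + 11t - 28t^2)(-9s + 5t + 5)(3s + 2 - 9t)    [combine like terms]
= (-126s^2 + 70st + 70s - 18s^3 + 10s^2t + 10s^2 - 9s^2t + 5st^2 + 5st - 216s + 120t + 120 - 99st + 55t^2 + 55t + 252st^2 - 140t^3 - 140t^2)(3s + 2 - 9t)    [distributive law]
= (-116s^2 - 24st - 146s - 18s^3 + s^2t + 257st^2 + 175t + 120 - 85t^2 - 140t^3)(3s + 2 - 9t)    [combine like terms]
= -348s^3 - 232s^2 + 1044s^2t - 72s^2t - 48st + 216st^2 - 438s^2 - 292s + 1314st - 54s^4 - 36s^3 + 162s^3t + 3s^3t + 2s^2t - 9s^2t^2 + 771s^2t^2 + 514st^2 - 2313st^3 + 525st + 350t - 1575t^2 + 360s + 240 - 1080t - 255st^2 - 170t^2 + 765t^3 - 420st^3 - 280t^3 + 1260t^4    [distributive law]
= -384s^3 - 670s^2 + 974s^2t + 1791st + 475st^2 + 68s - 54s^4 + 165s^3t + 762s^2t^2 - 2733st^3 - 730t - 1745t^2 + 240 + 485t^3 + 1260t^4    [combine like terms]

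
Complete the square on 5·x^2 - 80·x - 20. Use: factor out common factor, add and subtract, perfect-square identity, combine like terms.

5(x - 8)^2 - 340

5·x^2 - 80·x - 20
= 5(x^2 - 16·x) - 20    [factor out 5 from the x-terms]
= 5(x^2 - 16·x + 64 - 64) - 20    [add and subtract 64 inside the bracket]
= 5(x - 8)^2 - 320 - 20    [perfect-square identity]
= 5(x - 8)^2 - 340    [combine constants]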